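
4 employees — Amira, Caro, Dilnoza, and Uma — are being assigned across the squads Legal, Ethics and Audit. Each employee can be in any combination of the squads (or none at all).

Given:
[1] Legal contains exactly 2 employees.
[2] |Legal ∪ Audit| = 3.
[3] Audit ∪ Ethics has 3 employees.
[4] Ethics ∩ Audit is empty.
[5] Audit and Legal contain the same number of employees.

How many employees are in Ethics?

1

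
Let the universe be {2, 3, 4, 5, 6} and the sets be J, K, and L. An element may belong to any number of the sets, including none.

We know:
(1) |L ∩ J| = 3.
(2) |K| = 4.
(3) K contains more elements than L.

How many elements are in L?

3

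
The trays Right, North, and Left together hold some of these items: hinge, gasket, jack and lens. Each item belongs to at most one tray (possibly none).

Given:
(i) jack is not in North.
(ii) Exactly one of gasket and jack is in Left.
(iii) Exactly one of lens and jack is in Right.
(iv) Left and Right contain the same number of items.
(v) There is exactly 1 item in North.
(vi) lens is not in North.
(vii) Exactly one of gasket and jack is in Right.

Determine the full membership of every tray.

Right = {jack}; North = {hinge}; Left = {gasket}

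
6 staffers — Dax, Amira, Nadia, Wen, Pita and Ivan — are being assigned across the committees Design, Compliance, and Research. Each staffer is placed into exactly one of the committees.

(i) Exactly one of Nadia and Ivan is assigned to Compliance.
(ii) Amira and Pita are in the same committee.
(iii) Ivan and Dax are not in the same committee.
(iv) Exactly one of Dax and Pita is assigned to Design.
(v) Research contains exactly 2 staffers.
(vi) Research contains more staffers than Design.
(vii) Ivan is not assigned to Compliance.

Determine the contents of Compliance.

Compliance = {Amira, Nadia, Pita}

From (vii): Ivan ∉ Compliance.
(i) (exactly one): Nadia ∈ Compliance.
Suppose Dax ∈ Compliance: no assignment then satisfies all the clues, so Dax ∉ Compliance.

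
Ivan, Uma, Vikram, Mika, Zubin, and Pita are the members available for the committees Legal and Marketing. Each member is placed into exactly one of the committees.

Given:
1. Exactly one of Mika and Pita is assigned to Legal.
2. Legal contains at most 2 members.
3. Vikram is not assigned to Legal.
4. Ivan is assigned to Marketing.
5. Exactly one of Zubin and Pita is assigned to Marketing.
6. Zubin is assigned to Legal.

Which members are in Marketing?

From (3): Vikram ∉ Legal.
From (4): Ivan ∈ Marketing.
From (6): Zubin ∈ Legal.
(5) (exactly one): Pita ∈ Marketing.
Only one committee left: Vikram ∈ Marketing.
(1) (exactly one): Mika ∈ Legal.
(2): Legal already has 2, so the rest are out.
Only one committee left: Uma ∈ Marketing.

Marketing = {Ivan, Pita, Uma, Vikram}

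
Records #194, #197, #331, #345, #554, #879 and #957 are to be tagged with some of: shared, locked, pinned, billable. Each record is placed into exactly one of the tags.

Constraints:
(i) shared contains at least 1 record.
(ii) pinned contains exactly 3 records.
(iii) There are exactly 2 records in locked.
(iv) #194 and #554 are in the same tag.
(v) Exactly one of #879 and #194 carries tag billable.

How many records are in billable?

1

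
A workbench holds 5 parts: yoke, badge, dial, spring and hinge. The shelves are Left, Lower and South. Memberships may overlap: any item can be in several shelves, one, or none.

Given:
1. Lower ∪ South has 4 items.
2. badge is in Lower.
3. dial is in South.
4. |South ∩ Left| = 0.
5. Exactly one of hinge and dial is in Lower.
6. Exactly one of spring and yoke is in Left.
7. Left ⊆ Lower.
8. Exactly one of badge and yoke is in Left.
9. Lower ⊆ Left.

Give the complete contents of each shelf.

Left = {badge, hinge, spring}; Lower = {badge, hinge, spring}; South = {dial}

From (2): badge ∈ Lower.
From (3): dial ∈ South.
(9) with badge ∈ Lower: badge ∈ Left.
(8) (exactly one): yoke ∉ Left.
(9) contrapositive: yoke ∉ Lower.
(6) (exactly one): spring ∈ Left.
(7) with spring ∈ Left: spring ∈ Lower.
Suppose yoke ∈ South: no assignment then satisfies all the clues, so yoke ∉ South.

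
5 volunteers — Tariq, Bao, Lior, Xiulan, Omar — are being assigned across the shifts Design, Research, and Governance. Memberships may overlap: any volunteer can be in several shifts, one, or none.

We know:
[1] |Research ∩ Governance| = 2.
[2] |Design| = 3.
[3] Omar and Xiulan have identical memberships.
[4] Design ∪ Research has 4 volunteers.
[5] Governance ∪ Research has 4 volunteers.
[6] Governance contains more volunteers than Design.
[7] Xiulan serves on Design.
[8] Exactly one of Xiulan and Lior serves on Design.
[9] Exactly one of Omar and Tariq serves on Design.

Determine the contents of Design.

Design = {Bao, Omar, Xiulan}

From (7): Xiulan ∈ Design.
(3): Omar matches Xiulan: Omar ∈ Design.
(8) (exactly one): Lior ∉ Design.
(9) (exactly one): Tariq ∉ Design.
(2): only 3 candidates remain for Design, so all are in.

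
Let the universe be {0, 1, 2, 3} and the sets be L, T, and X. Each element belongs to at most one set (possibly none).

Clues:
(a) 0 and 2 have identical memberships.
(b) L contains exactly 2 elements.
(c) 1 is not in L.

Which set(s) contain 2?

2: L

From (c): 1 ∉ L.
Suppose 2 ∉ L: no assignment then satisfies all the clues, so 2 ∈ L.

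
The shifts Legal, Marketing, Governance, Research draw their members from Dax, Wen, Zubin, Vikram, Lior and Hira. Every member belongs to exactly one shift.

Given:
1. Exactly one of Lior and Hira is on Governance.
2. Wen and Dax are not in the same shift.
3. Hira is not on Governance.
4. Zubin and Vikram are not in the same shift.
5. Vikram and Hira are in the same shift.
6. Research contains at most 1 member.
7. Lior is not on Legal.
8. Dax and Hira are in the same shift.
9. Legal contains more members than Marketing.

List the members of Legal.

Legal = {Dax, Hira, Vikram}

From (3): Hira ∉ Governance.
From (7): Lior ∉ Legal.
(1) (exactly one): Lior ∈ Governance.
(5): Vikram matches Hira: Vikram ∉ Governance.
(8): Dax matches Hira: Dax ∉ Governance.
Suppose Dax ∉ Legal: no assignment then satisfies all the clues, so Dax ∈ Legal.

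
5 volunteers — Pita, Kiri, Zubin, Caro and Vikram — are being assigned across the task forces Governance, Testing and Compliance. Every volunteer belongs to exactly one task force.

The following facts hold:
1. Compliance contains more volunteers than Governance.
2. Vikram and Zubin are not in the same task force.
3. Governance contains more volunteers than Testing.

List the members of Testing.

Testing = {}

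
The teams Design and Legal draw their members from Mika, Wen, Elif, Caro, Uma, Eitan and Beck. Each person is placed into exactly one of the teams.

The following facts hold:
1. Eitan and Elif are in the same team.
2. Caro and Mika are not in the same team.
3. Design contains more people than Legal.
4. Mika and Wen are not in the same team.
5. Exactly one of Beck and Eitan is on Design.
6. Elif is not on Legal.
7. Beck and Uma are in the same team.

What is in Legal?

Legal = {Beck, Mika, Uma}

From (6): Elif ∉ Legal.
(1): Eitan matches Elif: Eitan ∉ Legal.
Only one team left: Elif ∈ Design.
Only one team left: Eitan ∈ Design.
(5) (exactly one): Beck ∉ Design.
(7): Uma matches Beck: Uma ∉ Design.
Only one team left: Uma ∈ Legal.
Only one team left: Beck ∈ Legal.
Suppose Mika ∉ Legal: no assignment then satisfies all the clues, so Mika ∈ Legal.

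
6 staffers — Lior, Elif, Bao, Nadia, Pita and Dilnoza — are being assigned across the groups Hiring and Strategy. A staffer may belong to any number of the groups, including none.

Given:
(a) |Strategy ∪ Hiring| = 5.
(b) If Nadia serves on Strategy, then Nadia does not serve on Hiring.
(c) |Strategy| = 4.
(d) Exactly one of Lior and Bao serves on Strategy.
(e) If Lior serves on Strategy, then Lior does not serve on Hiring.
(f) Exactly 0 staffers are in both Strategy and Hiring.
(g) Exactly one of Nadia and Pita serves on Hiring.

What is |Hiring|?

1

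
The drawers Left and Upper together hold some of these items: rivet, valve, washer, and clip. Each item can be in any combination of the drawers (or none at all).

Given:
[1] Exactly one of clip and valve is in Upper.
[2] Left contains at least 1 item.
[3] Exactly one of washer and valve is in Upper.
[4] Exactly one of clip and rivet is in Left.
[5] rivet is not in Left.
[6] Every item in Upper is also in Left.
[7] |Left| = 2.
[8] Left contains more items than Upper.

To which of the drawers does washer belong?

washer: none

From (5): rivet ∉ Left.
(4) (exactly one): clip ∈ Left.
(6) contrapositive: rivet ∉ Upper.
Suppose washer ∈ Left: no assignment then satisfies all the clues, so washer ∉ Left.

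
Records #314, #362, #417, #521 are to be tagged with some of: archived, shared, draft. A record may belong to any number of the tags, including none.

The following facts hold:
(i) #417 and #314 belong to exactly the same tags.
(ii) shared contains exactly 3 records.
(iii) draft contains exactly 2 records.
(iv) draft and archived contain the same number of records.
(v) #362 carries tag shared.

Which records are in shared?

shared = {#314, #362, #417}

From (v): #362 ∈ shared.
Suppose #314 ∉ shared: no assignment then satisfies all the clues, so #314 ∈ shared.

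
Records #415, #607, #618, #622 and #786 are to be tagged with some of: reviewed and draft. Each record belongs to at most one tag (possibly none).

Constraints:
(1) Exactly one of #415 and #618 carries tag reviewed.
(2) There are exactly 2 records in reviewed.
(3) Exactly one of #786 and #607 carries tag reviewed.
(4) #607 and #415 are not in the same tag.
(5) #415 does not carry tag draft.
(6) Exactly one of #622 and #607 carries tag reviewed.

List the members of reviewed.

reviewed = {#607, #618}

From (5): #415 ∉ draft.
Suppose #415 ∈ reviewed: no assignment then satisfies all the clues, so #415 ∉ reviewed.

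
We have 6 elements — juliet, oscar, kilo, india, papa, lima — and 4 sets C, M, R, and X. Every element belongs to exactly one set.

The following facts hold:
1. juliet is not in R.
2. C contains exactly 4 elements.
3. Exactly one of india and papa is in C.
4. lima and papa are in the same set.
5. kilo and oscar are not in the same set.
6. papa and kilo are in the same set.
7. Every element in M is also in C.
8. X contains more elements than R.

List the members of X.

From (1): juliet ∉ R.
Suppose juliet ∈ X: no assignment then satisfies all the clues, so juliet ∉ X.

X = {india, oscar}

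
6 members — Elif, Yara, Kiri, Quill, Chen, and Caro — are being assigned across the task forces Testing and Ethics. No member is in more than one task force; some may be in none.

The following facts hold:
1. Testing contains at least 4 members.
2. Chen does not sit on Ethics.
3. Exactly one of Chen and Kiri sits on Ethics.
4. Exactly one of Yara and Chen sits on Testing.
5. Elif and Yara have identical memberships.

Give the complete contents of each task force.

Testing = {Caro, Elif, Quill, Yara}; Ethics = {Kiri}

From (2): Chen ∉ Ethics.
(3) (exactly one): Kiri ∈ Ethics.
Suppose Elif ∉ Testing: no assignment then satisfies all the clues, so Elif ∈ Testing.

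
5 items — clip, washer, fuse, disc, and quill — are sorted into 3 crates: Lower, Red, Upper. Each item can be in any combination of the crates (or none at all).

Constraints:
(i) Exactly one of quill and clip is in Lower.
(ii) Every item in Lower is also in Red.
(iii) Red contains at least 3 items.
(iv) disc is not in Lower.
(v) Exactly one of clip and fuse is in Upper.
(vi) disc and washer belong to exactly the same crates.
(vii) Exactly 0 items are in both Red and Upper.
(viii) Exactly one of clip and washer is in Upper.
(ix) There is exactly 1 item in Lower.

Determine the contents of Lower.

Lower = {quill}

From (iv): disc ∉ Lower.
(vi): washer matches disc: washer ∉ Lower.
Suppose clip ∈ Lower: no assignment then satisfies all the clues, so clip ∉ Lower.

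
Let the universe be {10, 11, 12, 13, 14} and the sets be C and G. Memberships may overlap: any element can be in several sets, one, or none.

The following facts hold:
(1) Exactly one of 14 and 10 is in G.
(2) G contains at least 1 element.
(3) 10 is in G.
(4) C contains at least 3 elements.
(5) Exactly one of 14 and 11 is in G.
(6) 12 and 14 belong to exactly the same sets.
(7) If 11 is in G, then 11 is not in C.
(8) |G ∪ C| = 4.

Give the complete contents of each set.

From (3): 10 ∈ G.
(1) (exactly one): 14 ∉ G.
(5) (exactly one): 11 ∈ G.
(6): 12 matches 14: 12 ∉ G.
(7): 11 ∉ C.
Suppose 10 ∉ C: no assignment then satisfies all the clues, so 10 ∈ C.

C = {10, 12, 14}; G = {10, 11}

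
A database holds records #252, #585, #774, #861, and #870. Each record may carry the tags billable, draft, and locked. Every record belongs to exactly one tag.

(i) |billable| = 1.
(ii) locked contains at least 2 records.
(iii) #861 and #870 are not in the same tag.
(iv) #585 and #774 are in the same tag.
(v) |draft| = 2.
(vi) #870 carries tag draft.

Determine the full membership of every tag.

billable = {#861}; draft = {#252, #870}; locked = {#585, #774}

From (vi): #870 ∈ draft.
(iii): #861 ∉ draft.
Suppose #252 ∈ billable: no assignment then satisfies all the clues, so #252 ∉ billable.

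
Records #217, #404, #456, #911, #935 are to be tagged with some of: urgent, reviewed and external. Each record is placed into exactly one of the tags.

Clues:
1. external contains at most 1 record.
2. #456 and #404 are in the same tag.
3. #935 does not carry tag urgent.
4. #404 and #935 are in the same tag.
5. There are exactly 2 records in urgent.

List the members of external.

From (3): #935 ∉ urgent.
(4): #404 matches #935: #404 ∉ urgent.
(2): #456 matches #404: #456 ∉ urgent.
(5): only 2 candidates remain for urgent, so all are in.
Suppose #404 ∈ external: no assignment then satisfies all the clues, so #404 ∉ external.

external = {}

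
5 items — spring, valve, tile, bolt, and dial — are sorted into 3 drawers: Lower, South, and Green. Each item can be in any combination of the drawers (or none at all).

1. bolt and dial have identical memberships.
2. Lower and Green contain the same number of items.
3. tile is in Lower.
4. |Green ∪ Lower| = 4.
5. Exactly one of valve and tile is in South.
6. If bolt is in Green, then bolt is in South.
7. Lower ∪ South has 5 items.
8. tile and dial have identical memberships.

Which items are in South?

South = {bolt, dial, spring, tile}

From (3): tile ∈ Lower.
(8): dial matches tile: dial ∈ Lower.
(1): bolt matches dial: bolt ∈ Lower.
Suppose spring ∉ South: no assignment then satisfies all the clues, so spring ∈ South.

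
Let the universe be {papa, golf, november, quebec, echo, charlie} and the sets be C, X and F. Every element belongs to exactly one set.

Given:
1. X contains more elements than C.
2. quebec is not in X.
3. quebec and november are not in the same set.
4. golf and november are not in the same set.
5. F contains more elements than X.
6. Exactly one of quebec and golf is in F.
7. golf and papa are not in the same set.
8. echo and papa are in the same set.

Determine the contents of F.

F = {echo, papa, quebec}

From (2): quebec ∉ X.
Suppose papa ∉ F: no assignment then satisfies all the clues, so papa ∈ F.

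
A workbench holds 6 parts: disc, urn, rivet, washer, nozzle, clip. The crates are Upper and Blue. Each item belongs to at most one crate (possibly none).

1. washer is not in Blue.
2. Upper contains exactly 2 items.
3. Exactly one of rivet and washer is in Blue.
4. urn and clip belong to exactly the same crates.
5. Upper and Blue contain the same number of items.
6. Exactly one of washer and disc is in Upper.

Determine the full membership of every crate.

Upper = {nozzle, washer}; Blue = {disc, rivet}

From (1): washer ∉ Blue.
(3) (exactly one): rivet ∈ Blue.
Suppose disc ∈ Upper: no assignment then satisfies all the clues, so disc ∉ Upper.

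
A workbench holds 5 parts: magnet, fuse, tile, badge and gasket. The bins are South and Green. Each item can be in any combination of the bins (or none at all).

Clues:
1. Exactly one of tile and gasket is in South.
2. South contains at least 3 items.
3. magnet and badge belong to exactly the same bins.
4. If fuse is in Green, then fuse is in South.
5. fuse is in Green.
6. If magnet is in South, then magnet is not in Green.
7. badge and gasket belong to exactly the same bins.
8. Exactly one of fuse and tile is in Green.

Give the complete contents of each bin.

South = {badge, fuse, gasket, magnet}; Green = {fuse}

From (5): fuse ∈ Green.
(4): fuse ∈ South.
(8) (exactly one): tile ∉ Green.
Suppose magnet ∉ South: no assignment then satisfies all the clues, so magnet ∈ South.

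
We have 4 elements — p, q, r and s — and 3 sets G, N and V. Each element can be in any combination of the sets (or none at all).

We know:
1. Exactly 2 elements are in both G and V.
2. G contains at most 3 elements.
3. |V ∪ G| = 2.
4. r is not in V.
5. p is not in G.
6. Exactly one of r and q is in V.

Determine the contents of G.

G = {q, s}

From (4): r ∉ V.
From (5): p ∉ G.
(6) (exactly one): q ∈ V.
Suppose q ∉ G: no assignment then satisfies all the clues, so q ∈ G.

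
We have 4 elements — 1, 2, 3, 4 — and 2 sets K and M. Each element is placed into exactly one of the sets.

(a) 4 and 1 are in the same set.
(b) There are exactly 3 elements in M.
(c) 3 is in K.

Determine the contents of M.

From (c): 3 ∈ K.
(b): only 3 candidates remain for M, so all are in.

M = {1, 2, 4}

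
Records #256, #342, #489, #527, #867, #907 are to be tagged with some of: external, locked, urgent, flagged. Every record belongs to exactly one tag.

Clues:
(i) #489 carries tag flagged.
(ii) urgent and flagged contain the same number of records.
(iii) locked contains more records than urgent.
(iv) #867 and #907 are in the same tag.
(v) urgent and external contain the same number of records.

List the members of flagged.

flagged = {#489}

From (i): #489 ∈ flagged.
Suppose #256 ∈ flagged: no assignment then satisfies all the clues, so #256 ∉ flagged.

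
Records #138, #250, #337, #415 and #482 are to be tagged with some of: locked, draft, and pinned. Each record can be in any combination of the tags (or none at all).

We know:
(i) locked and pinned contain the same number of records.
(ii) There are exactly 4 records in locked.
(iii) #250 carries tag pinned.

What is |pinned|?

4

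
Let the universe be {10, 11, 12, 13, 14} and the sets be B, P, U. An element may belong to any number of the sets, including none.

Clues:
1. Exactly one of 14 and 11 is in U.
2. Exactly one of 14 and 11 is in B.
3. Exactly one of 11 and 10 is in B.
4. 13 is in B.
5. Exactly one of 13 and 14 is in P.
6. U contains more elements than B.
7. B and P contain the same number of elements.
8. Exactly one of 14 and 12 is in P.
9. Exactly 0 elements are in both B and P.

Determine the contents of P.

From (4): 13 ∈ B.
Suppose 10 ∉ P: no assignment then satisfies all the clues, so 10 ∈ P.

P = {10, 14}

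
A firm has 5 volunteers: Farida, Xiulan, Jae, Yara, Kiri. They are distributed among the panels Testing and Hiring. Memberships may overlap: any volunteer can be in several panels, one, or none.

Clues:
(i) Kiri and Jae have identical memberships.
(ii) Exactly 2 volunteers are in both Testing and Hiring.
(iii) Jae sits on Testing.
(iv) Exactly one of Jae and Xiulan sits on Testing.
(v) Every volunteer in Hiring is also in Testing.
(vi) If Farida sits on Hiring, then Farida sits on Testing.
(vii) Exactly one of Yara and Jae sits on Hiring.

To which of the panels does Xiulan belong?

From (iii): Jae ∈ Testing.
(i): Kiri matches Jae: Kiri ∈ Testing.
(iv) (exactly one): Xiulan ∉ Testing.
(v) contrapositive: Xiulan ∉ Hiring.

Xiulan: none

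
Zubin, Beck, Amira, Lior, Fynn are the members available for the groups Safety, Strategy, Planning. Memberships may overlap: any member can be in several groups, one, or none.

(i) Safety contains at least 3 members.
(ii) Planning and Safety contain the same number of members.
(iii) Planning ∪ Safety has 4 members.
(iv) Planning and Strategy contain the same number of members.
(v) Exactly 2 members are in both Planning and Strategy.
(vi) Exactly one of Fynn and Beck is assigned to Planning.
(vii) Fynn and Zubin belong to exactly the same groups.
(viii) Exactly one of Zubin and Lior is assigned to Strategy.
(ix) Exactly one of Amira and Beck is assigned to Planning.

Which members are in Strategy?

Strategy = {Beck, Fynn, Zubin}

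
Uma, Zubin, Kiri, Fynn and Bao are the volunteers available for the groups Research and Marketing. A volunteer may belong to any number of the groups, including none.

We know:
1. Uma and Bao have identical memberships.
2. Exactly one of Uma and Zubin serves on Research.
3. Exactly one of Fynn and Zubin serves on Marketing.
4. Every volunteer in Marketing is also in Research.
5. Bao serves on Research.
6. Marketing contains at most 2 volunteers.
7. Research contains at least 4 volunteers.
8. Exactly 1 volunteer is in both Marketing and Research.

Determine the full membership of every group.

Research = {Bao, Fynn, Kiri, Uma}; Marketing = {Fynn}

From (5): Bao ∈ Research.
(1): Uma matches Bao: Uma ∈ Research.
(2) (exactly one): Zubin ∉ Research.
(4) contrapositive: Zubin ∉ Marketing.
(7): only 4 candidates remain for Research, so all are in.
(3) (exactly one): Fynn ∈ Marketing.
Suppose Uma ∈ Marketing: no assignment then satisfies all the clues, so Uma ∉ Marketing.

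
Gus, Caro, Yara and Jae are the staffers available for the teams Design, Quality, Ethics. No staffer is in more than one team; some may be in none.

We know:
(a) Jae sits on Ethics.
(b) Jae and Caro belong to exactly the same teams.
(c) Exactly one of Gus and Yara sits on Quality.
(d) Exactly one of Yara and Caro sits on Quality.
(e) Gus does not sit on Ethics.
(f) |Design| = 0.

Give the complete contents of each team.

Design = {}; Quality = {Yara}; Ethics = {Caro, Jae}

From (a): Jae ∈ Ethics.
From (e): Gus ∉ Ethics.
(b): Caro matches Jae: Caro ∉ Design.
(b): Caro matches Jae: Caro ∉ Quality.
(b): Caro matches Jae: Caro ∈ Ethics.
(d) (exactly one): Yara ∈ Quality.
(f): Design already has 0, so the rest are out.
(c) (exactly one): Gus ∉ Quality.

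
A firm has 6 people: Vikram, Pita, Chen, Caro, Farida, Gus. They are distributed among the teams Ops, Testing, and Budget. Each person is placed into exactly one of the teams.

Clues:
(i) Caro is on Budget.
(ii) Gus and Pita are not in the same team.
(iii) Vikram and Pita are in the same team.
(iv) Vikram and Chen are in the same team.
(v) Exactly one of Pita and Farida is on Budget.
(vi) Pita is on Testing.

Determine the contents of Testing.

Testing = {Chen, Pita, Vikram}

From (i): Caro ∈ Budget.
From (vi): Pita ∈ Testing.
(ii): Gus ∉ Testing.
(iii): Vikram matches Pita: Vikram ∉ Ops.
(iii): Vikram matches Pita: Vikram ∈ Testing.
(iv): Chen matches Vikram: Chen ∉ Ops.
(iv): Chen matches Vikram: Chen ∈ Testing.
(v) (exactly one): Farida ∈ Budget.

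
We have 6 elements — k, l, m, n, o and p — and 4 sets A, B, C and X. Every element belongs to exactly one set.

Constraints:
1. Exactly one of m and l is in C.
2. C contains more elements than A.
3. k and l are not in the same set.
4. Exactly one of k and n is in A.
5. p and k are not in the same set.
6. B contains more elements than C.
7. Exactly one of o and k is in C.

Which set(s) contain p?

p: B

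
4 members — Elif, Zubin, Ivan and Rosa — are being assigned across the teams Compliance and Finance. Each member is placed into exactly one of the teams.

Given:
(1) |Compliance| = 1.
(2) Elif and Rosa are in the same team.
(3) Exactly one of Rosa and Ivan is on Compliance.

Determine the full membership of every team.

Compliance = {Ivan}; Finance = {Elif, Rosa, Zubin}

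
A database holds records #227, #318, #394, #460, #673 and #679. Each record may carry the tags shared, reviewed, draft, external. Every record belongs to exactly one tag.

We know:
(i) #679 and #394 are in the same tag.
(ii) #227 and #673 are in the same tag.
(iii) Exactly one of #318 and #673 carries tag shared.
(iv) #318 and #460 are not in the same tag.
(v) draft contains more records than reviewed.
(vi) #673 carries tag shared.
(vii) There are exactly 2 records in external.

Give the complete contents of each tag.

shared = {#227, #460, #673}; reviewed = {}; draft = {#318}; external = {#394, #679}

From (vi): #673 ∈ shared.
(ii): #227 matches #673: #227 ∈ shared.
(iii) (exactly one): #318 ∉ shared.
Suppose #318 ∈ reviewed: no assignment then satisfies all the clues, so #318 ∉ reviewed.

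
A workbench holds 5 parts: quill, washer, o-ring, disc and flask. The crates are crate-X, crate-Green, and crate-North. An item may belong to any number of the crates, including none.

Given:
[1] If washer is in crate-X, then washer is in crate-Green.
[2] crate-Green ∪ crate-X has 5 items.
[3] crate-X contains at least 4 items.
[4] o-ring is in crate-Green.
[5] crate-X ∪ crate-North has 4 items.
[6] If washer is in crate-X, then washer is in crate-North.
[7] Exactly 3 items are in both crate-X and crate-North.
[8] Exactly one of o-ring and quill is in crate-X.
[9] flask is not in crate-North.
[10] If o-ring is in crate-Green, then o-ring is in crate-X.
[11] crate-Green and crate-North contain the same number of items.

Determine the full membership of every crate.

crate-X = {disc, flask, o-ring, washer}; crate-Green = {o-ring, quill, washer}; crate-North = {disc, o-ring, washer}

From (4): o-ring ∈ crate-Green.
From (9): flask ∉ crate-North.
(10): o-ring ∈ crate-X.
(8) (exactly one): quill ∉ crate-X.
(3): only 4 candidates remain for crate-X, so all are in.
(6): washer ∈ crate-North.
(1): washer ∈ crate-Green.
Suppose quill ∉ crate-Green: no assignment then satisfies all the clues, so quill ∈ crate-Green.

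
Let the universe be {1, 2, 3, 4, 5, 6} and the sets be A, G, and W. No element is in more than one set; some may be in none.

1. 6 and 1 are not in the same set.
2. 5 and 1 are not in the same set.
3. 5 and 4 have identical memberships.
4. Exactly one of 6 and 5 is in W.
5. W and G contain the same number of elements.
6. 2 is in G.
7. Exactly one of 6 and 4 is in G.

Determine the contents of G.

G = {2, 6}

From (6): 2 ∈ G.
Suppose 1 ∈ G: no assignment then satisfies all the clues, so 1 ∉ G.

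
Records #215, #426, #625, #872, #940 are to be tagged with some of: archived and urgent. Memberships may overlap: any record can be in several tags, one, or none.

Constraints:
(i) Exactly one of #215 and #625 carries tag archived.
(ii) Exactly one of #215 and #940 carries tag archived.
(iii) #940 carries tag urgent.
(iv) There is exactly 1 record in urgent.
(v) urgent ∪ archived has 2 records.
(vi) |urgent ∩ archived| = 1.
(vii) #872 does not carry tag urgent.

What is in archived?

archived = {#625, #940}

From (iii): #940 ∈ urgent.
From (vii): #872 ∉ urgent.
(iv): urgent already has 1, so the rest are out.
Suppose #215 ∈ archived: no assignment then satisfies all the clues, so #215 ∉ archived.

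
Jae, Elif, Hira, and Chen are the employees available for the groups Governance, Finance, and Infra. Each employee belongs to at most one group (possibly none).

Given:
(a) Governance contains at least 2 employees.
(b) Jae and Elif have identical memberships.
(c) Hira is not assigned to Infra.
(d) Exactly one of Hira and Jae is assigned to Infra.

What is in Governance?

Governance = {Chen, Hira}

From (c): Hira ∉ Infra.
(d) (exactly one): Jae ∈ Infra.
(b): Elif matches Jae: Elif ∉ Governance.
(b): Elif matches Jae: Elif ∉ Finance.
(b): Elif matches Jae: Elif ∈ Infra.
(a): only 2 candidates remain for Governance, so all are in.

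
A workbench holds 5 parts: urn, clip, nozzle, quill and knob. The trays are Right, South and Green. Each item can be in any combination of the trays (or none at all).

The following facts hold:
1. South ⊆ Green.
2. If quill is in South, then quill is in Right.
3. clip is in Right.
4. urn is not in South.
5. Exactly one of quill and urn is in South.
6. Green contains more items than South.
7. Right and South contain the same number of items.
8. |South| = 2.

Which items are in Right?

Right = {clip, quill}

From (3): clip ∈ Right.
From (4): urn ∉ South.
(5) (exactly one): quill ∈ South.
(1) with quill ∈ South: quill ∈ Green.
(2): quill ∈ Right.
Suppose urn ∈ Right: no assignment then satisfies all the clues, so urn ∉ Right.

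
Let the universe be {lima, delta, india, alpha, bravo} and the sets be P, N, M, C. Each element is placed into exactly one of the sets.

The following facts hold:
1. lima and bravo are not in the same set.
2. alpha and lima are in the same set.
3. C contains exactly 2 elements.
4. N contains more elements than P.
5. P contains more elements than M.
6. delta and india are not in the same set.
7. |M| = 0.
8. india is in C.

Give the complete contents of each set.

From (8): india ∈ C.
(6): delta ∉ C.
(7): M already has 0, so the rest are out.
Suppose lima ∈ P: no assignment then satisfies all the clues, so lima ∉ P.

P = {delta}; N = {alpha, lima}; M = {}; C = {bravo, india}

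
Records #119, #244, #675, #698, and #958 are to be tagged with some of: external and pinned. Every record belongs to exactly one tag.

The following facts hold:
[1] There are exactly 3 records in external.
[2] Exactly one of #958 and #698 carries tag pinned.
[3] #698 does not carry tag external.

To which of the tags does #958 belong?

#958: external

From (3): #698 ∉ external.
Only one tag left: #698 ∈ pinned.
(2) (exactly one): #958 ∉ pinned.
Only one tag left: #958 ∈ external.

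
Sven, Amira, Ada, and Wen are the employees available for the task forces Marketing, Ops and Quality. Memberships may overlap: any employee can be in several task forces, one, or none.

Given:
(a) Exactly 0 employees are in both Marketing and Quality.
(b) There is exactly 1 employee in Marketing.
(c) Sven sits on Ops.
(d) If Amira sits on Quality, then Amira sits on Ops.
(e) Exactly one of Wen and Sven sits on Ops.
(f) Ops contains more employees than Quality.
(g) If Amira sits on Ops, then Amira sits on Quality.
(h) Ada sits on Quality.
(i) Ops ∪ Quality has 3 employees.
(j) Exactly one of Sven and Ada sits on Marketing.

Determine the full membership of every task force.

Marketing = {Sven}; Ops = {Ada, Amira, Sven}; Quality = {Ada, Amira}

From (c): Sven ∈ Ops.
From (h): Ada ∈ Quality.
(e) (exactly one): Wen ∉ Ops.
Suppose Sven ∉ Marketing: no assignment then satisfies all the clues, so Sven ∈ Marketing.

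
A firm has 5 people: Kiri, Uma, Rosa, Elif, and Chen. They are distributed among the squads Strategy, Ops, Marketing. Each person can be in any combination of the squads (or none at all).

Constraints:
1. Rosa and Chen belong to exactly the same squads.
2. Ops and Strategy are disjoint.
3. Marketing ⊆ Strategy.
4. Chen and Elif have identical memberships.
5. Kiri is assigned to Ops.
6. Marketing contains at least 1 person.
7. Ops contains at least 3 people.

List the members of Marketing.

Marketing = {Uma}

From (5): Kiri ∈ Ops.
(2) (disjoint): Kiri ∉ Strategy.
(3) contrapositive: Kiri ∉ Marketing.
Suppose Uma ∉ Marketing: no assignment then satisfies all the clues, so Uma ∈ Marketing.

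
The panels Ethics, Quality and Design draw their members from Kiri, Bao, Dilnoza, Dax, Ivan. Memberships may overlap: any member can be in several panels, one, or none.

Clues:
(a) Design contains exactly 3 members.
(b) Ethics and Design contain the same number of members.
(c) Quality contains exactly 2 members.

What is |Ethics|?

3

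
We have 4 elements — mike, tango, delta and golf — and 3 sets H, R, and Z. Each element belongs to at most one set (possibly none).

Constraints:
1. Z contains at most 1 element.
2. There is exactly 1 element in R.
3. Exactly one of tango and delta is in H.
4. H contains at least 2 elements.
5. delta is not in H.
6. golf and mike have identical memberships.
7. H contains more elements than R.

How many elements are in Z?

0

From (5): delta ∉ H.
(3) (exactly one): tango ∈ H.
Suppose mike ∉ H: no assignment then satisfies all the clues, so mike ∈ H.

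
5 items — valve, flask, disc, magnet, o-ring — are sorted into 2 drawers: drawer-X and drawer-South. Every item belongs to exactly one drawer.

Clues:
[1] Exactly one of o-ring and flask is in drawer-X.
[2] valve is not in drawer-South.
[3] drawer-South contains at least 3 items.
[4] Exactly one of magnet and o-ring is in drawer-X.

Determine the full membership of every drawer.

drawer-X = {o-ring, valve}; drawer-South = {disc, flask, magnet}

From (2): valve ∉ drawer-South.
Only one drawer left: valve ∈ drawer-X.
Suppose flask ∈ drawer-X: no assignment then satisfies all the clues, so flask ∉ drawer-X.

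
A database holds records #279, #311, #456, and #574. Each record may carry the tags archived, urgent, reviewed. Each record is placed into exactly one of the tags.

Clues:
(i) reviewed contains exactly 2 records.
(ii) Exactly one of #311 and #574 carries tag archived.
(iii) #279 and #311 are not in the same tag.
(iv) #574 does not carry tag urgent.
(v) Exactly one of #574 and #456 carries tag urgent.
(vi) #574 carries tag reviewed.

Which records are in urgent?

urgent = {#456}

From (iv): #574 ∉ urgent.
From (vi): #574 ∈ reviewed.
(ii) (exactly one): #311 ∈ archived.
(iii): #279 ∉ archived.
(v) (exactly one): #456 ∈ urgent.
(i): only 2 candidates remain for reviewed, so all are in.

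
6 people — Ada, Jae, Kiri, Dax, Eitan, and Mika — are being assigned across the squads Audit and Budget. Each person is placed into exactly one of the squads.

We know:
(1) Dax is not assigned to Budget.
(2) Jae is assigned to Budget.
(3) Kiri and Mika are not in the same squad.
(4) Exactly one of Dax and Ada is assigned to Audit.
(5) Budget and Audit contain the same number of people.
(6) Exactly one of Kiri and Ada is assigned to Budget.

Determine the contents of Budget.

Budget = {Ada, Jae, Mika}

From (1): Dax ∉ Budget.
From (2): Jae ∈ Budget.
Only one squad left: Dax ∈ Audit.
(4) (exactly one): Ada ∉ Audit.
Only one squad left: Ada ∈ Budget.
(6) (exactly one): Kiri ∉ Budget.
Only one squad left: Kiri ∈ Audit.
(3): Mika ∉ Audit.
Only one squad left: Mika ∈ Budget.
Suppose Eitan ∈ Budget: no assignment then satisfies all the clues, so Eitan ∉ Budget.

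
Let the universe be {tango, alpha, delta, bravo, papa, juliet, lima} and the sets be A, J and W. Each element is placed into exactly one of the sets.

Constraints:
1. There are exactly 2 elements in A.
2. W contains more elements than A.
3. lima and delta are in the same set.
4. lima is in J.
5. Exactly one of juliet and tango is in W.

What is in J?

From (4): lima ∈ J.
(3): delta matches lima: delta ∉ A.
(3): delta matches lima: delta ∈ J.
Suppose tango ∈ J: no assignment then satisfies all the clues, so tango ∉ J.

J = {delta, lima}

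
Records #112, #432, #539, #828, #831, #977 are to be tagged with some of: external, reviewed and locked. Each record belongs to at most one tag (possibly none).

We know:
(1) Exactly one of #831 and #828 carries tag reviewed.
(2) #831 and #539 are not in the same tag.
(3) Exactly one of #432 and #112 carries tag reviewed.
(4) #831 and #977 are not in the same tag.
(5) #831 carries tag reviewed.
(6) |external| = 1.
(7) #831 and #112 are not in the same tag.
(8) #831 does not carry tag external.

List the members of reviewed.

From (5): #831 ∈ reviewed.
(1) (exactly one): #828 ∉ reviewed.
(2): #539 ∉ reviewed.
(4): #977 ∉ reviewed.
(7): #112 ∉ reviewed.
(3) (exactly one): #432 ∈ reviewed.

reviewed = {#432, #831}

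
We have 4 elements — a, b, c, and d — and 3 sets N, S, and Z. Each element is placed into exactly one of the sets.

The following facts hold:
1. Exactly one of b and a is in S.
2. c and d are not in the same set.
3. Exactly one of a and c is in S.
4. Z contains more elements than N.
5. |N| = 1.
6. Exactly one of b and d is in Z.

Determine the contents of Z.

Z = {b, c}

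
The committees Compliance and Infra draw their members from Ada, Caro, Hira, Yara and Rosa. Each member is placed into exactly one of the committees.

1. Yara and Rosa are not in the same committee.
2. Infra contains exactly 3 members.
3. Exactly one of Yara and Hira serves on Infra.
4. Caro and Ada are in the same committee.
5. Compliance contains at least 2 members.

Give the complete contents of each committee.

Compliance = {Hira, Rosa}; Infra = {Ada, Caro, Yara}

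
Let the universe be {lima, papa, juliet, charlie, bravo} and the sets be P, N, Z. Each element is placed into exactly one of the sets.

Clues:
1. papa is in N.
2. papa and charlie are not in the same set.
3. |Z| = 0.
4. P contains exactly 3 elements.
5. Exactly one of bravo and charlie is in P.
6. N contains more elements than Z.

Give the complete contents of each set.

P = {charlie, juliet, lima}; N = {bravo, papa}; Z = {}

From (1): papa ∈ N.
(2): charlie ∉ N.
(3): Z already has 0, so the rest are out.
Only one set left: charlie ∈ P.
(5) (exactly one): bravo ∉ P.
Only one set left: bravo ∈ N.
(4): only 3 candidates remain for P, so all are in.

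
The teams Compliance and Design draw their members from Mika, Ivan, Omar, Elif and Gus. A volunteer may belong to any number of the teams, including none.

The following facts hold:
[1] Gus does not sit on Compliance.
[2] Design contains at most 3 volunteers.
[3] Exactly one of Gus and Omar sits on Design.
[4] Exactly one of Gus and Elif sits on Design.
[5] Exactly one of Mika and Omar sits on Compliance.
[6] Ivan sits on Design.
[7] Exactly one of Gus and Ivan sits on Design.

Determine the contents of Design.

Design = {Elif, Ivan, Omar}

From (1): Gus ∉ Compliance.
From (6): Ivan ∈ Design.
(7) (exactly one): Gus ∉ Design.
(3) (exactly one): Omar ∈ Design.
(4) (exactly one): Elif ∈ Design.
(2): Design already has 3, so the rest are out.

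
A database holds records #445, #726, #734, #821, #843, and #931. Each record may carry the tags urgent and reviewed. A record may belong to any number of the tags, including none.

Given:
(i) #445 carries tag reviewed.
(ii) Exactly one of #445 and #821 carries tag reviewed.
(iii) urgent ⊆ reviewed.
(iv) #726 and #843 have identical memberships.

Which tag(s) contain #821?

#821: none

From (i): #445 ∈ reviewed.
(ii) (exactly one): #821 ∉ reviewed.
(iii) contrapositive: #821 ∉ urgent.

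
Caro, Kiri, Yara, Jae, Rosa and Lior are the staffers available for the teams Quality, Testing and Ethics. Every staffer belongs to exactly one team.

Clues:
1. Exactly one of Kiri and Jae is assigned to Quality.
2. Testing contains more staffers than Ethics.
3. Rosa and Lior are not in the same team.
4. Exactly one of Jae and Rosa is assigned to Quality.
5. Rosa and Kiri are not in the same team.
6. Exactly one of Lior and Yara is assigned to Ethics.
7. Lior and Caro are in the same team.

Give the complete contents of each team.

Quality = {Jae}; Testing = {Caro, Kiri, Lior}; Ethics = {Rosa, Yara}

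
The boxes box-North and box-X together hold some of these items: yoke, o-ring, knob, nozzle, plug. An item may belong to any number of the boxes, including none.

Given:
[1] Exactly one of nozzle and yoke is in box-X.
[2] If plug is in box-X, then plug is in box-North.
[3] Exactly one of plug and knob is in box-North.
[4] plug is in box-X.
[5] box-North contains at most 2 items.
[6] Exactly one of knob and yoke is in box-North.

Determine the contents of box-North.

box-North = {plug, yoke}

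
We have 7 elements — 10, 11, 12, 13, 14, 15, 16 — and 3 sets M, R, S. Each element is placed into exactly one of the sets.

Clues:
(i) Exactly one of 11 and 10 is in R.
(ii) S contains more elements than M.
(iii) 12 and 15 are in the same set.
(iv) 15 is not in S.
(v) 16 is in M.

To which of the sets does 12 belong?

From (iv): 15 ∉ S.
From (v): 16 ∈ M.
(iii): 12 matches 15: 12 ∉ S.
Suppose 12 ∈ M: no assignment then satisfies all the clues, so 12 ∉ M.

12: R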